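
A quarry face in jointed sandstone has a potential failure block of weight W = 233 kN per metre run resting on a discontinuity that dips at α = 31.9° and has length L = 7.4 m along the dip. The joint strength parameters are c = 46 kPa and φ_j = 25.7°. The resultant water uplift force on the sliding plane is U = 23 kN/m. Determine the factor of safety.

FS = 3.45

Resolving the block weight along and normal to the plane and applying the Mohr–Coulomb strength on the joint:
N' = W cosα − U = 233·cos31.9° − 23 = 174.8 kN/m
Driving force T = W sinα = 233·sin31.9° = 123.1 kN/m
Resisting force R = c·L + N'·tanφ_j = 46·7.4 + 174.8·tan25.7° = 340.4 + 84.1 = 424.5 kN/m
FS = R / T = 424.5 / 123.1 = 3.448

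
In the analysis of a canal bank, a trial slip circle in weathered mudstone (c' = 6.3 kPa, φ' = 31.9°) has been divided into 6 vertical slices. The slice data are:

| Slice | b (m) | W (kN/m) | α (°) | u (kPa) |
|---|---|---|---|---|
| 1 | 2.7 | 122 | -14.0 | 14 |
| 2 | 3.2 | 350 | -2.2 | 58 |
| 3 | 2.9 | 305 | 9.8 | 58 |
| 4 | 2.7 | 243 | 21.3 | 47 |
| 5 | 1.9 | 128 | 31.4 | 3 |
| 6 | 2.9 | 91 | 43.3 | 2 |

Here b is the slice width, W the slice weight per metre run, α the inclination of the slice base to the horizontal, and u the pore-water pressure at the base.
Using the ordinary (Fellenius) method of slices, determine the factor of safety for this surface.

Ordinary method of slices: FS = Σ[c'·Δl_i + (W_i cosα_i − u_i·Δl_i)·tanφ'] / Σ W_i sinα_i, with Δl_i = b_i / cosα_i.
Slice 1: Δl = 2.7/cos(-14.0°) = 2.783 m; N'_1 = 122·cos(-14.0°) − 14·2.783 = 79.4; c'Δl = 17.53; W sinα = -29.5
Slice 2: Δl = 3.2/cos(-2.2°) = 3.202 m; N'_2 = 350·cos(-2.2°) − 58·3.202 = 164.0; c'Δl = 20.17; W sinα = -13.4
Slice 3: Δl = 2.9/cos9.8° = 2.943 m; N'_3 = 305·cos9.8° − 58·2.943 = 129.9; c'Δl = 18.54; W sinα = 51.9
Slice 4: Δl = 2.7/cos21.3° = 2.898 m; N'_4 = 243·cos21.3° − 47·2.898 = 90.2; c'Δl = 18.26; W sinα = 88.3
Slice 5: Δl = 1.9/cos31.4° = 2.226 m; N'_5 = 128·cos31.4° − 3·2.226 = 102.6; c'Δl = 14.02; W sinα = 66.7
Slice 6: Δl = 2.9/cos43.3° = 3.985 m; N'_6 = 91·cos43.3° − 2·3.985 = 58.3; c'Δl = 25.10; W sinα = 62.4
Σc'Δl = 113.6 kN/m; ΣN' = 624.3 kN/m; ΣW sinα = 226.3 kN/m
Resisting = 113.6 + 624.3·tan31.9° = 113.6 + 388.6 = 502.2 kN/m
FS = 502.2 / 226.3 = 2.219

FS = 2.22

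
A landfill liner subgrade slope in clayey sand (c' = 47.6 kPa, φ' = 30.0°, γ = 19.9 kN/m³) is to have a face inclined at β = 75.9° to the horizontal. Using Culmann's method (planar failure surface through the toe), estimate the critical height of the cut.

Culmann's analysis gives the critical failure plane at α_cr = (β + φ')/2 = (75.9 + 30.0)/2 = 53.0°, and the critical height
H_c = (4c'/γ) · sinβ cosφ' / [1 − cos(β − φ')]
    = (4·47.6/19.9) · sin75.9°·cos30.0° / [1 − cos(45.9°)]
    = 9.568 · 0.9699·0.8660 / [1 − 0.6959]
    = 9.568 · 0.8399 / 0.3041
    = 26.43 m

H_c = 26.43 m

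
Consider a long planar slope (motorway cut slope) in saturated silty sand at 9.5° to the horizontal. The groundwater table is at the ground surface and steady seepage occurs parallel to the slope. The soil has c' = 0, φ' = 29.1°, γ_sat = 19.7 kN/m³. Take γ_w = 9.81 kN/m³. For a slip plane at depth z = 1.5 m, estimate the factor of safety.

With seepage parallel to the slope and the water table at the surface, the effective normal stress on the slip plane uses the buoyant unit weight γ' = γ_sat − γ_w while the driving shear stress uses γ_sat:
FS = [c' + γ' z cos²β tanφ'] / [γ_sat z sinβ cosβ]
(For c' = 0 this reduces to FS = (γ'/γ_sat)·tanφ'/tanβ.)
γ' = 19.7 − 9.81 = 9.89 kN/m³
Numerator = 0.0 + 9.89·1.5·cos²9.5°·tan29.1° = 0.0 + 9.89·1.5·0.9728·0.5566 = 8.032 kPa
Denominator = 19.7·1.5·sin9.5°·cos9.5° = 19.7·1.5·0.1650·0.9863 = 4.810 kPa
FS = 8.032 / 4.810 = 1.670

FS = 1.67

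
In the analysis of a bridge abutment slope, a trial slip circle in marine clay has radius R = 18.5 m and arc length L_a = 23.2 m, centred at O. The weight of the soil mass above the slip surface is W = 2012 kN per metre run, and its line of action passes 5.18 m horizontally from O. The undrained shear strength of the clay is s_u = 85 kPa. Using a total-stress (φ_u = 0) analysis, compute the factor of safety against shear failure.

FS = 3.50

Taking moments about the centre O, the resisting moment is provided by the undrained shear strength acting along the arc:
M_R = s_u·L_a·R = 85·23.20·18.5 = 36482.0 kN·m/m
M_D = W·d = 2012·5.18 = 10422.2 kN·m/m
FS = M_R / M_D = 36482.0 / 10422.2 = 3.500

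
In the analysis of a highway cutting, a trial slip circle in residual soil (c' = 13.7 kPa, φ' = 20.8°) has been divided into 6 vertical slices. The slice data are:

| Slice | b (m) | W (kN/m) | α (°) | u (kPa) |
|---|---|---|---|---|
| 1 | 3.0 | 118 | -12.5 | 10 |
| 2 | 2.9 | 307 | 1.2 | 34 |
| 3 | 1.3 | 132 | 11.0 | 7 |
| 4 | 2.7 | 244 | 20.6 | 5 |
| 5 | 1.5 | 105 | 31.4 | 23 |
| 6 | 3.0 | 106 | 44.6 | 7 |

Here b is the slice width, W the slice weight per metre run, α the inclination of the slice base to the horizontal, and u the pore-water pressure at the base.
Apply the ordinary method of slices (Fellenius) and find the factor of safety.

FS = 2.24

Ordinary method of slices: FS = Σ[c'·Δl_i + (W_i cosα_i − u_i·Δl_i)·tanφ'] / Σ W_i sinα_i, with Δl_i = b_i / cosα_i.
Slice 1: Δl = 3.0/cos(-12.5°) = 3.073 m; N'_1 = 118·cos(-12.5°) − 10·3.073 = 84.5; c'Δl = 42.10; W sinα = -25.5
Slice 2: Δl = 2.9/cos1.2° = 2.901 m; N'_2 = 307·cos1.2° − 34·2.901 = 208.3; c'Δl = 39.74; W sinα = 6.4
Slice 3: Δl = 1.3/cos11.0° = 1.324 m; N'_3 = 132·cos11.0° − 7·1.324 = 120.3; c'Δl = 18.14; W sinα = 25.2
Slice 4: Δl = 2.7/cos20.6° = 2.884 m; N'_4 = 244·cos20.6° − 5·2.884 = 214.0; c'Δl = 39.52; W sinα = 85.8
Slice 5: Δl = 1.5/cos31.4° = 1.757 m; N'_5 = 105·cos31.4° − 23·1.757 = 49.2; c'Δl = 24.08; W sinα = 54.7
Slice 6: Δl = 3.0/cos44.6° = 4.213 m; N'_6 = 106·cos44.6° − 7·4.213 = 46.0; c'Δl = 57.72; W sinα = 74.4
Σc'Δl = 221.3 kN/m; ΣN' = 722.3 kN/m; ΣW sinα = 221.1 kN/m
Resisting = 221.3 + 722.3·tan20.8° = 221.3 + 274.4 = 495.7 kN/m
FS = 495.7 / 221.1 = 2.242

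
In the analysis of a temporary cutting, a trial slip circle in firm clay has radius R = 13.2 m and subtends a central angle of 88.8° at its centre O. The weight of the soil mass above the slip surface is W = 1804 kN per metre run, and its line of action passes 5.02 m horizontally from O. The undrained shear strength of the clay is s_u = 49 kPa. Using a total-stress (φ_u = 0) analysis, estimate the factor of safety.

FS = 1.46

Taking moments about the centre O, the resisting moment is provided by the undrained shear strength acting along the arc:
Arc length L_a = R·θ = 13.2·(88.8°·π/180) = 13.2·1.5499 = 20.46 m
M_R = s_u·L_a·R = 49·20.46·13.2 = 13232.3 kN·m/m
M_D = W·d = 1804·5.02 = 9056.1 kN·m/m
FS = M_R / M_D = 13232.3 / 9056.1 = 1.461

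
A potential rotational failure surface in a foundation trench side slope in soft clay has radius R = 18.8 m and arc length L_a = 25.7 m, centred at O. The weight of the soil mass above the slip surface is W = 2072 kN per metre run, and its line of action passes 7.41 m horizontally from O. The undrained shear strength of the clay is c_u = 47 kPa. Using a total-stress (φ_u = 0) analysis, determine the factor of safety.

FS = 1.48

Taking moments about the centre O, the resisting moment is provided by the undrained shear strength acting along the arc:
M_R = c_u·L_a·R = 47·25.70·18.8 = 22708.5 kN·m/m
M_D = W·d = 2072·7.41 = 15353.5 kN·m/m
FS = M_R / M_D = 22708.5 / 15353.5 = 1.479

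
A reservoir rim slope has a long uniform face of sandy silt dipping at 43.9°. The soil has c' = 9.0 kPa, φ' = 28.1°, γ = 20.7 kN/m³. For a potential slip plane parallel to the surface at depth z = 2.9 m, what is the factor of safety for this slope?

FS = 0.85

For an infinite slope with a slip plane parallel to the surface (no pore pressure): FS = [c' + γz cos²β tanφ'] / [γz sinβ cosβ].
γz = 20.7·2.9 = 60.03 kN/m²
Numerator = 9.0 + 60.03·cos²43.9°·tan28.1° = 9.0 + 60.03·0.5192·0.5340 = 25.642 kPa
Denominator = 60.03·sin43.9°·cos43.9° = 60.03·0.6934·0.7206 = 29.993 kPa
FS = 25.642 / 29.993 = 0.855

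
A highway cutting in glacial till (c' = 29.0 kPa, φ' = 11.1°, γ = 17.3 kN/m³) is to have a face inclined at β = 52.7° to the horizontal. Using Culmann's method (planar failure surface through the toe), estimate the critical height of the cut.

H_c = 20.75 m

Culmann's analysis gives the critical failure plane at α_cr = (β + φ')/2 = (52.7 + 11.1)/2 = 31.9°, and the critical height
H_c = (4c'/γ) · sinβ cosφ' / [1 − cos(β − φ')]
    = (4·29.0/17.3) · sin52.7°·cos11.1° / [1 − cos(41.6°)]
    = 6.705 · 0.7955·0.9813 / [1 − 0.7478]
    = 6.705 · 0.7806 / 0.2522
    = 20.75 m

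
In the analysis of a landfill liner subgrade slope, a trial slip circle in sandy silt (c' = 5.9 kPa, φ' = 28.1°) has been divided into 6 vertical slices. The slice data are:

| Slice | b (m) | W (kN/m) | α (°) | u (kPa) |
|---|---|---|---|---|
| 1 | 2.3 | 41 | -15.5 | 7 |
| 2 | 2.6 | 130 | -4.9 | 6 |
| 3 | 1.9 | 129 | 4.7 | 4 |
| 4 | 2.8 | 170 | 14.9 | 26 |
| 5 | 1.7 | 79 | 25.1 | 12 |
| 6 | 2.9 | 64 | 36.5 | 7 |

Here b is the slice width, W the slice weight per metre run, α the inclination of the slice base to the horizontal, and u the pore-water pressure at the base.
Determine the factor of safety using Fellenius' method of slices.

Ordinary method of slices: FS = Σ[c'·Δl_i + (W_i cosα_i − u_i·Δl_i)·tanφ'] / Σ W_i sinα_i, with Δl_i = b_i / cosα_i.
Slice 1: Δl = 2.3/cos(-15.5°) = 2.387 m; N'_1 = 41·cos(-15.5°) − 7·2.387 = 22.8; c'Δl = 14.08; W sinα = -11.0
Slice 2: Δl = 2.6/cos(-4.9°) = 2.610 m; N'_2 = 130·cos(-4.9°) − 6·2.610 = 113.9; c'Δl = 15.40; W sinα = -11.1
Slice 3: Δl = 1.9/cos4.7° = 1.906 m; N'_3 = 129·cos4.7° − 4·1.906 = 120.9; c'Δl = 11.25; W sinα = 10.6
Slice 4: Δl = 2.8/cos14.9° = 2.897 m; N'_4 = 170·cos14.9° − 26·2.897 = 89.0; c'Δl = 17.09; W sinα = 43.7
Slice 5: Δl = 1.7/cos25.1° = 1.877 m; N'_5 = 79·cos25.1° − 12·1.877 = 49.0; c'Δl = 11.08; W sinα = 33.5
Slice 6: Δl = 2.9/cos36.5° = 3.608 m; N'_6 = 64·cos36.5° − 7·3.608 = 26.2; c'Δl = 21.28; W sinα = 38.1
Σc'Δl = 90.2 kN/m; ΣN' = 421.8 kN/m; ΣW sinα = 103.8 kN/m
Resisting = 90.2 + 421.8·tan28.1° = 90.2 + 225.2 = 315.4 kN/m
FS = 315.4 / 103.8 = 3.038

FS = 3.04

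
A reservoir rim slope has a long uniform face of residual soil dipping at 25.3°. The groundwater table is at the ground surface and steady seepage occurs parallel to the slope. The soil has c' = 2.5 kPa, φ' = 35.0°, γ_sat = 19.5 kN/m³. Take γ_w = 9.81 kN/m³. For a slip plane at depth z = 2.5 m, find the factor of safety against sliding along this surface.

With seepage parallel to the slope and the water table at the surface, the effective normal stress on the slip plane uses the buoyant unit weight γ' = γ_sat − γ_w while the driving shear stress uses γ_sat:
FS = [c' + γ' z cos²β tanφ'] / [γ_sat z sinβ cosβ]
γ' = 19.5 − 9.81 = 9.69 kN/m³
Numerator = 2.5 + 9.69·2.5·cos²25.3°·tan35.0° = 2.5 + 9.69·2.5·0.8174·0.7002 = 16.365 kPa
Denominator = 19.5·2.5·sin25.3°·cos25.3° = 19.5·2.5·0.4274·0.9041 = 18.835 kPa
FS = 16.365 / 18.835 = 0.869

FS = 0.87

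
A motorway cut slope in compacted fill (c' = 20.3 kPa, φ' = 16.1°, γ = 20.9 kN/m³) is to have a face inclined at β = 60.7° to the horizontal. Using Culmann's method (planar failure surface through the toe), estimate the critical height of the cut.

Culmann's analysis gives the critical failure plane at α_cr = (β + φ')/2 = (60.7 + 16.1)/2 = 38.4°, and the critical height
H_c = (4c'/γ) · sinβ cosφ' / [1 − cos(β − φ')]
    = (4·20.3/20.9) · sin60.7°·cos16.1° / [1 − cos(44.6°)]
    = 3.885 · 0.8721·0.9608 / [1 − 0.7120]
    = 3.885 · 0.8379 / 0.2880
    = 11.30 m

H_c = 11.30 m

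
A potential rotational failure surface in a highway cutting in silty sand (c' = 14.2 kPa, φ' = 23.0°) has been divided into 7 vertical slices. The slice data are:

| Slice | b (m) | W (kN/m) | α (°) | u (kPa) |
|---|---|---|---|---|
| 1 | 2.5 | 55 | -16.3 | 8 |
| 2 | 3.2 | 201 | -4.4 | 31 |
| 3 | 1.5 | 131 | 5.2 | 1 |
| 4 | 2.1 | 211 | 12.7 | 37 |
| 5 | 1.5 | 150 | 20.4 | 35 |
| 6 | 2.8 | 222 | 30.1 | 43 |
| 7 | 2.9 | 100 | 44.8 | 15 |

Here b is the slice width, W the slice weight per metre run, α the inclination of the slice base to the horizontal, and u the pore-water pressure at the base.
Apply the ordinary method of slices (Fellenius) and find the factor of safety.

FS = 1.87

Ordinary method of slices: FS = Σ[c'·Δl_i + (W_i cosα_i − u_i·Δl_i)·tanφ'] / Σ W_i sinα_i, with Δl_i = b_i / cosα_i.
Slice 1: Δl = 2.5/cos(-16.3°) = 2.605 m; N'_1 = 55·cos(-16.3°) − 8·2.605 = 32.0; c'Δl = 36.99; W sinα = -15.4
Slice 2: Δl = 3.2/cos(-4.4°) = 3.209 m; N'_2 = 201·cos(-4.4°) − 31·3.209 = 100.9; c'Δl = 45.57; W sinα = -15.4
Slice 3: Δl = 1.5/cos5.2° = 1.506 m; N'_3 = 131·cos5.2° − 1·1.506 = 129.0; c'Δl = 21.39; W sinα = 11.9
Slice 4: Δl = 2.1/cos12.7° = 2.153 m; N'_4 = 211·cos12.7° − 37·2.153 = 126.2; c'Δl = 30.57; W sinα = 46.4
Slice 5: Δl = 1.5/cos20.4° = 1.600 m; N'_5 = 150·cos20.4° − 35·1.600 = 84.6; c'Δl = 22.73; W sinα = 52.3
Slice 6: Δl = 2.8/cos30.1° = 3.236 m; N'_6 = 222·cos30.1° − 43·3.236 = 52.9; c'Δl = 45.96; W sinα = 111.3
Slice 7: Δl = 2.9/cos44.8° = 4.087 m; N'_7 = 100·cos44.8° − 15·4.087 = 9.7; c'Δl = 58.04; W sinα = 70.5
Σc'Δl = 261.2 kN/m; ΣN' = 535.1 kN/m; ΣW sinα = 261.5 kN/m
Resisting = 261.2 + 535.1·tan23.0° = 261.2 + 227.2 = 488.4 kN/m
FS = 488.4 / 261.5 = 1.868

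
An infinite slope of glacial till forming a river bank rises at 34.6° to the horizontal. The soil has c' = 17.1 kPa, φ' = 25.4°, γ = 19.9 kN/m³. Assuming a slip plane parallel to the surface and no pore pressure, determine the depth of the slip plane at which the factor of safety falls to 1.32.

z = 2.91 m

Setting FS = 1.32 in FS = [c' + γz cos²β tanφ'] / [γz sinβ cosβ] and solving for z:
z = c' / [γ cosβ (FS·sinβ − cosβ·tanφ')]
  = 17.1 / [19.9·cos34.6°·(1.32·sin34.6° − cos34.6°·tan25.4°)]
  = 17.1 / [19.9·0.8231·(1.32·0.5678 − 0.8231·0.4748)]
  = 17.1 / 5.8757 = 2.910 m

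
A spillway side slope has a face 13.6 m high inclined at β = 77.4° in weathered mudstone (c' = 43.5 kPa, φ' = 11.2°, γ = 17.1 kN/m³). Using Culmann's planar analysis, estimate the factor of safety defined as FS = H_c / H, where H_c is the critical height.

H_c = (4c'/γ) · sinβ cosφ' / [1 − cos(β − φ')]
    = (4·43.5/17.1) · sin77.4°·cos11.2° / [1 − cos66.2°]
    = 10.175 · 0.9573 / 0.5965 = 16.33 m
FS = H_c / H = 16.33 / 13.6 = 1.201

FS = 1.20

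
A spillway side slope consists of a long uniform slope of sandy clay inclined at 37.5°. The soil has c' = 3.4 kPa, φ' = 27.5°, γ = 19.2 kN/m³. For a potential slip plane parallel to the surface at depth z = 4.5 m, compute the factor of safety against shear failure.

For an infinite slope with a slip plane parallel to the surface (no pore pressure): FS = [c' + γz cos²β tanφ'] / [γz sinβ cosβ].
γz = 19.2·4.5 = 86.40 kN/m²
Numerator = 3.4 + 86.40·cos²37.5°·tan27.5° = 3.4 + 86.40·0.6294·0.5206 = 31.709 kPa
Denominator = 86.40·sin37.5°·cos37.5° = 86.40·0.6088·0.7934 = 41.728 kPa
FS = 31.709 / 41.728 = 0.760

FS = 0.76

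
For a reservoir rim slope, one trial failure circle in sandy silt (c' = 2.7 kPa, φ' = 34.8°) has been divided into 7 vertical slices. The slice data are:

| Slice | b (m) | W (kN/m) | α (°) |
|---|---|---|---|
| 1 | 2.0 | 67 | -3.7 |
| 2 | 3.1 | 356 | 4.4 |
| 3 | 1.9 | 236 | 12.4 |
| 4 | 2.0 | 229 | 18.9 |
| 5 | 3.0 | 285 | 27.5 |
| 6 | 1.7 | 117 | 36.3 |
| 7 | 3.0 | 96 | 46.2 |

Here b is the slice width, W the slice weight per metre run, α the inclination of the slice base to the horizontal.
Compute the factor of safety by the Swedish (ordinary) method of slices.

Ordinary method of slices: FS = Σ[c'·Δl_i + (W_i cosα_i)·tanφ'] / Σ W_i sinα_i, with Δl_i = b_i / cosα_i.
Slice 1: Δl = 2.0/cos(-3.7°) = 2.004 m; N'_1 = 67·cos(-3.7°) = 66.9; c'Δl = 5.41; W sinα = -4.3
Slice 2: Δl = 3.1/cos4.4° = 3.109 m; N'_2 = 356·cos4.4° = 355.0; c'Δl = 8.39; W sinα = 27.3
Slice 3: Δl = 1.9/cos12.4° = 1.945 m; N'_3 = 236·cos12.4° = 230.5; c'Δl = 5.25; W sinα = 50.7
Slice 4: Δl = 2.0/cos18.9° = 2.114 m; N'_4 = 229·cos18.9° = 216.7; c'Δl = 5.71; W sinα = 74.2
Slice 5: Δl = 3.0/cos27.5° = 3.382 m; N'_5 = 285·cos27.5° = 252.8; c'Δl = 9.13; W sinα = 131.6
Slice 6: Δl = 1.7/cos36.3° = 2.109 m; N'_6 = 117·cos36.3° = 94.3; c'Δl = 5.70; W sinα = 69.3
Slice 7: Δl = 3.0/cos46.2° = 4.334 m; N'_7 = 96·cos46.2° = 66.4; c'Δl = 11.70; W sinα = 69.3
Σc'Δl = 51.3 kN/m; ΣN' = 1282.5 kN/m; ΣW sinα = 418.0 kN/m
Resisting = 51.3 + 1282.5·tan34.8° = 51.3 + 891.4 = 942.7 kN/m
FS = 942.7 / 418.0 = 2.255

FS = 2.26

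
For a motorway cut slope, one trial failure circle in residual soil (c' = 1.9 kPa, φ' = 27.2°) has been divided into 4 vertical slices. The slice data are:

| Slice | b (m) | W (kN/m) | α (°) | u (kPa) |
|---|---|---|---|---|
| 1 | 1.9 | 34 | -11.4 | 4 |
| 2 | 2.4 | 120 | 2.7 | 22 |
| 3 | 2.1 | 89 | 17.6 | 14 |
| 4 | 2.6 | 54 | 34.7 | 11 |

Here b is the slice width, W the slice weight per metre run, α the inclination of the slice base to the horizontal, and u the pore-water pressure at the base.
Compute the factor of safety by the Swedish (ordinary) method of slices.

FS = 1.74

Ordinary method of slices: FS = Σ[c'·Δl_i + (W_i cosα_i − u_i·Δl_i)·tanφ'] / Σ W_i sinα_i, with Δl_i = b_i / cosα_i.
Slice 1: Δl = 1.9/cos(-11.4°) = 1.938 m; N'_1 = 34·cos(-11.4°) − 4·1.938 = 25.6; c'Δl = 3.68; W sinα = -6.7
Slice 2: Δl = 2.4/cos2.7° = 2.403 m; N'_2 = 120·cos2.7° − 22·2.403 = 67.0; c'Δl = 4.57; W sinα = 5.7
Slice 3: Δl = 2.1/cos17.6° = 2.203 m; N'_3 = 89·cos17.6° − 14·2.203 = 54.0; c'Δl = 4.19; W sinα = 26.9
Slice 4: Δl = 2.6/cos34.7° = 3.162 m; N'_4 = 54·cos34.7° − 11·3.162 = 9.6; c'Δl = 6.01; W sinα = 30.7
Σc'Δl = 18.4 kN/m; ΣN' = 156.2 kN/m; ΣW sinα = 56.6 kN/m
Resisting = 18.4 + 156.2·tan27.2° = 18.4 + 80.3 = 98.7 kN/m
FS = 98.7 / 56.6 = 1.744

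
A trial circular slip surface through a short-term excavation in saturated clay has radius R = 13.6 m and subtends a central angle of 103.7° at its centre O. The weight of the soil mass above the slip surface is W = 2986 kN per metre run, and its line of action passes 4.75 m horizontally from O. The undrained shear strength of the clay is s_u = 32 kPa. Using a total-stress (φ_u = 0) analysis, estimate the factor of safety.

Taking moments about the centre O, the resisting moment is provided by the undrained shear strength acting along the arc:
Arc length L_a = R·θ = 13.6·(103.7°·π/180) = 13.6·1.8099 = 24.61 m
M_R = s_u·L_a·R = 32·24.61·13.6 = 10712.3 kN·m/m
M_D = W·d = 2986·4.75 = 14183.5 kN·m/m
FS = M_R / M_D = 10712.3 / 14183.5 = 0.755

FS = 0.76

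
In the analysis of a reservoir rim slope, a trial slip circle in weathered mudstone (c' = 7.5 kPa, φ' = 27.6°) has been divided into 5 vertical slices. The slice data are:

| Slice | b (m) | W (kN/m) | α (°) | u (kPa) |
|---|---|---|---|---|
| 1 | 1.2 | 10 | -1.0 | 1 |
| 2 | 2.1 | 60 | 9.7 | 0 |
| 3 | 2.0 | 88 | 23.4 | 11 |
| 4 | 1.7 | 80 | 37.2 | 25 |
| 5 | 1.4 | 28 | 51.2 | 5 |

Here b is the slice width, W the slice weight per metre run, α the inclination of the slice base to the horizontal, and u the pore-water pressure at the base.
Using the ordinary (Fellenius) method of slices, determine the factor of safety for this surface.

Ordinary method of slices: FS = Σ[c'·Δl_i + (W_i cosα_i − u_i·Δl_i)·tanφ'] / Σ W_i sinα_i, with Δl_i = b_i / cosα_i.
Slice 1: Δl = 1.2/cos(-1.0°) = 1.200 m; N'_1 = 10·cos(-1.0°) − 1·1.200 = 8.8; c'Δl = 9.00; W sinα = -0.2
Slice 2: Δl = 2.1/cos9.7° = 2.130 m; N'_2 = 60·cos9.7° − 0·2.130 = 59.1; c'Δl = 15.98; W sinα = 10.1
Slice 3: Δl = 2.0/cos23.4° = 2.179 m; N'_3 = 88·cos23.4° − 11·2.179 = 56.8; c'Δl = 16.34; W sinα = 34.9
Slice 4: Δl = 1.7/cos37.2° = 2.134 m; N'_4 = 80·cos37.2° − 25·2.134 = 10.4; c'Δl = 16.01; W sinα = 48.4
Slice 5: Δl = 1.4/cos51.2° = 2.234 m; N'_5 = 28·cos51.2° − 5·2.234 = 6.4; c'Δl = 16.76; W sinα = 21.8
Σc'Δl = 74.1 kN/m; ΣN' = 141.5 kN/m; ΣW sinα = 115.1 kN/m
Resisting = 74.1 + 141.5·tan27.6° = 74.1 + 74.0 = 148.0 kN/m
FS = 148.0 / 115.1 = 1.287

FS = 1.29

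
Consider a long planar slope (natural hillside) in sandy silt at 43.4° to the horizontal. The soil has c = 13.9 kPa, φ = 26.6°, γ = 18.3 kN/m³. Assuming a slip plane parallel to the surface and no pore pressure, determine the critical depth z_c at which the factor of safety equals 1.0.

Setting FS = 1.00 in FS = [c + γz cos²β tanφ] / [γz sinβ cosβ] and solving for z:
z = c / [γ cosβ (FS·sinβ − cosβ·tanφ)]
  = 13.9 / [18.3·cos43.4°·(1.00·sin43.4° − cos43.4°·tan26.6°)]
  = 13.9 / [18.3·0.7266·(1.00·0.6871 − 0.7266·0.5008)]
  = 13.9 / 4.2980 = 3.234 m

z_c = 3.23 m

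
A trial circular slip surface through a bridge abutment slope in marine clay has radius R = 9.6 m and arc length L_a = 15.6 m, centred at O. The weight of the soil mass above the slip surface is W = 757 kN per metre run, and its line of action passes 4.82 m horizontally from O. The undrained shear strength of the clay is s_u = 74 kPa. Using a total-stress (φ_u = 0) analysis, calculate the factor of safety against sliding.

Taking moments about the centre O, the resisting moment is provided by the undrained shear strength acting along the arc:
M_R = s_u·L_a·R = 74·15.60·9.6 = 11082.2 kN·m/m
M_D = W·d = 757·4.82 = 3648.7 kN·m/m
FS = M_R / M_D = 11082.2 / 3648.7 = 3.037

FS = 3.04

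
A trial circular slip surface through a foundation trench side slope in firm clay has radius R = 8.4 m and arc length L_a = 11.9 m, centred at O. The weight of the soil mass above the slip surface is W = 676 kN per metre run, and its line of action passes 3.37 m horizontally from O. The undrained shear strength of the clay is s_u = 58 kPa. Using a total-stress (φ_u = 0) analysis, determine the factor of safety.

Taking moments about the centre O, the resisting moment is provided by the undrained shear strength acting along the arc:
M_R = s_u·L_a·R = 58·11.90·8.4 = 5797.7 kN·m/m
M_D = W·d = 676·3.37 = 2278.1 kN·m/m
FS = M_R / M_D = 5797.7 / 2278.1 = 2.545

FS = 2.54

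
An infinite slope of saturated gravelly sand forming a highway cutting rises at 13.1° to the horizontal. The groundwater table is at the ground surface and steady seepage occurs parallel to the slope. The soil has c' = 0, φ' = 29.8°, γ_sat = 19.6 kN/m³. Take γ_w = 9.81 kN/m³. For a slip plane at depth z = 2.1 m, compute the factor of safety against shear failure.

With seepage parallel to the slope and the water table at the surface, the effective normal stress on the slip plane uses the buoyant unit weight γ' = γ_sat − γ_w while the driving shear stress uses γ_sat:
FS = [c' + γ' z cos²β tanφ'] / [γ_sat z sinβ cosβ]
(For c' = 0 this reduces to FS = (γ'/γ_sat)·tanφ'/tanβ.)
γ' = 19.6 − 9.81 = 9.79 kN/m³
Numerator = 0.0 + 9.79·2.1·cos²13.1°·tan29.8° = 0.0 + 9.79·2.1·0.9486·0.5727 = 11.169 kPa
Denominator = 19.6·2.1·sin13.1°·cos13.1° = 19.6·2.1·0.2267·0.9740 = 9.086 kPa
FS = 11.169 / 9.086 = 1.229

FS = 1.23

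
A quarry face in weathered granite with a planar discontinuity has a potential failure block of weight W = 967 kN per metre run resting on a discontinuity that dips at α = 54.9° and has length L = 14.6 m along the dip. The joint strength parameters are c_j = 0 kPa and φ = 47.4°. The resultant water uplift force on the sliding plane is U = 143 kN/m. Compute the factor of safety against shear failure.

Resolving the block weight along and normal to the plane and applying the Mohr–Coulomb strength on the joint:
N' = W cosα − U = 967·cos54.9° − 143 = 413.0 kN/m
Driving force T = W sinα = 967·sin54.9° = 791.2 kN/m
Resisting force R = c_j·L + N'·tanφ = 0·14.6 + 413.0·tan47.4° = 0.0 + 449.2 = 449.2 kN/m
FS = R / T = 449.2 / 791.2 = 0.568

FS = 0.57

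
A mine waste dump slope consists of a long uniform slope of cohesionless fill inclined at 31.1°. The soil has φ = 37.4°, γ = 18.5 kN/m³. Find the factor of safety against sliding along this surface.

For a dry cohesionless infinite slope the factor of safety is FS = tanφ / tanβ.
FS = tan37.4° / tan31.1° = 0.7646 / 0.6032 = 1.267

FS = 1.27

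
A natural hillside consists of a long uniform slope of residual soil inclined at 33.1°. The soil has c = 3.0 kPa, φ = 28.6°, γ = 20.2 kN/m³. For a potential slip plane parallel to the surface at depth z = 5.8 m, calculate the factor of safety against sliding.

For an infinite slope with a slip plane parallel to the surface (no pore pressure): FS = [c + γz cos²β tanφ] / [γz sinβ cosβ].
γz = 20.2·5.8 = 117.16 kN/m²
Numerator = 3.0 + 117.16·cos²33.1°·tan28.6° = 3.0 + 117.16·0.7018·0.5452 = 47.828 kPa
Denominator = 117.16·sin33.1°·cos33.1° = 117.16·0.5461·0.8377 = 53.598 kPa
FS = 47.828 / 53.598 = 0.892

FS = 0.89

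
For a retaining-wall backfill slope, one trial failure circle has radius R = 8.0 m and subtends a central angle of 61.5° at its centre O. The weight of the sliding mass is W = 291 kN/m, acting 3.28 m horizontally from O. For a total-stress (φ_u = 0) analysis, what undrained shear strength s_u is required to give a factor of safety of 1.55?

s_u = 21.5 kPa

FS = s_u·L_a·R / (W·d), so s_u = FS·W·d / (L_a·R).
Arc length L_a = R·θ = 8.0·(61.5°·π/180) = 8.0·1.0734 = 8.59 m
s_u = 1.55·291·3.28 / (8.59·8.0) = 1479.4 / 68.70 = 21.54 kPa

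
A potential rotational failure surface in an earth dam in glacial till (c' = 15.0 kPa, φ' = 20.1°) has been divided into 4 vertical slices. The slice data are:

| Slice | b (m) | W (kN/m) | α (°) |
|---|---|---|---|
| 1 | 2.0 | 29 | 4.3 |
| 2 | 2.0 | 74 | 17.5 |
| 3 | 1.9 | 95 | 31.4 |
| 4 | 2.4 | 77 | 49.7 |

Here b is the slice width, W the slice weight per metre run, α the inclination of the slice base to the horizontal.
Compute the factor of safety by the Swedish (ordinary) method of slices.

Ordinary method of slices: FS = Σ[c'·Δl_i + (W_i cosα_i)·tanφ'] / Σ W_i sinα_i, with Δl_i = b_i / cosα_i.
Slice 1: Δl = 2.0/cos4.3° = 2.006 m; N'_1 = 29·cos4.3° = 28.9; c'Δl = 30.08; W sinα = 2.2
Slice 2: Δl = 2.0/cos17.5° = 2.097 m; N'_2 = 74·cos17.5° = 70.6; c'Δl = 31.46; W sinα = 22.3
Slice 3: Δl = 1.9/cos31.4° = 2.226 m; N'_3 = 95·cos31.4° = 81.1; c'Δl = 33.39; W sinα = 49.5
Slice 4: Δl = 2.4/cos49.7° = 3.711 m; N'_4 = 77·cos49.7° = 49.8; c'Δl = 55.66; W sinα = 58.7
Σc'Δl = 150.6 kN/m; ΣN' = 230.4 kN/m; ΣW sinα = 132.6 kN/m
Resisting = 150.6 + 230.4·tan20.1° = 150.6 + 84.3 = 234.9 kN/m
FS = 234.9 / 132.6 = 1.771

FS = 1.77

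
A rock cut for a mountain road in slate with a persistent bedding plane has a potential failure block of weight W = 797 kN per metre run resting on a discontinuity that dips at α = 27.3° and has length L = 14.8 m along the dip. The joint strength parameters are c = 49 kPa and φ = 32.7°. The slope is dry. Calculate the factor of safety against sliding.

FS = 3.23

Resolving the block weight along and normal to the plane and applying the Mohr–Coulomb strength on the joint:
N' = W cosα = 797·cos27.3° = 708.2 kN/m
Driving force T = W sinα = 797·sin27.3° = 365.5 kN/m
Resisting force R = c·L + N'·tanφ = 49·14.8 + 708.2·tan32.7° = 725.2 + 454.7 = 1179.9 kN/m
FS = R / T = 1179.9 / 365.5 = 3.228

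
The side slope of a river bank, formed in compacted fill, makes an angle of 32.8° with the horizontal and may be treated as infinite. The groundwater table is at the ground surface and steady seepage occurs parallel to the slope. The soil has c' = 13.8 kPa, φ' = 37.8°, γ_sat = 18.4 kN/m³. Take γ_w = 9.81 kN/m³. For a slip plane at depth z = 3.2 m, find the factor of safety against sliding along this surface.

With seepage parallel to the slope and the water table at the surface, the effective normal stress on the slip plane uses the buoyant unit weight γ' = γ_sat − γ_w while the driving shear stress uses γ_sat:
FS = [c' + γ' z cos²β tanφ'] / [γ_sat z sinβ cosβ]
γ' = 18.4 − 9.81 = 8.59 kN/m³
Numerator = 13.8 + 8.59·3.2·cos²32.8°·tan37.8° = 13.8 + 8.59·3.2·0.7066·0.7757 = 28.865 kPa
Denominator = 18.4·3.2·sin32.8°·cos32.8° = 18.4·3.2·0.5417·0.8406 = 26.811 kPa
FS = 28.865 / 26.811 = 1.077

FS = 1.08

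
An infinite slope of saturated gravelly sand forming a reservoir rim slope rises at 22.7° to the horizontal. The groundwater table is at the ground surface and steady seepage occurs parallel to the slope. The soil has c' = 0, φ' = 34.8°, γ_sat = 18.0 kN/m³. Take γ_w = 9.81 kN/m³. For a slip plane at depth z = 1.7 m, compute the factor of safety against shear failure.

With seepage parallel to the slope and the water table at the surface, the effective normal stress on the slip plane uses the buoyant unit weight γ' = γ_sat − γ_w while the driving shear stress uses γ_sat:
FS = [c' + γ' z cos²β tanφ'] / [γ_sat z sinβ cosβ]
(For c' = 0 this reduces to FS = (γ'/γ_sat)·tanφ'/tanβ.)
γ' = 18.0 − 9.81 = 8.19 kN/m³
Numerator = 0.0 + 8.19·1.7·cos²22.7°·tan34.8° = 0.0 + 8.19·1.7·0.8511·0.6950 = 8.236 kPa
Denominator = 18.0·1.7·sin22.7°·cos22.7° = 18.0·1.7·0.3859·0.9225 = 10.894 kPa
FS = 8.236 / 10.894 = 0.756

FS = 0.76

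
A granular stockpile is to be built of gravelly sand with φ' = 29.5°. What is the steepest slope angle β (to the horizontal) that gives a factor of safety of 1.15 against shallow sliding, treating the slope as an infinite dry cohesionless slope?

For an infinite dry cohesionless slope FS = tanφ'/tanβ, so tanβ = tanφ' / FS.
tanβ = tan29.5° / 1.15 = 0.5658 / 1.15 = 0.4920
β = arctan(0.4920) = 26.20°

β = 26.2°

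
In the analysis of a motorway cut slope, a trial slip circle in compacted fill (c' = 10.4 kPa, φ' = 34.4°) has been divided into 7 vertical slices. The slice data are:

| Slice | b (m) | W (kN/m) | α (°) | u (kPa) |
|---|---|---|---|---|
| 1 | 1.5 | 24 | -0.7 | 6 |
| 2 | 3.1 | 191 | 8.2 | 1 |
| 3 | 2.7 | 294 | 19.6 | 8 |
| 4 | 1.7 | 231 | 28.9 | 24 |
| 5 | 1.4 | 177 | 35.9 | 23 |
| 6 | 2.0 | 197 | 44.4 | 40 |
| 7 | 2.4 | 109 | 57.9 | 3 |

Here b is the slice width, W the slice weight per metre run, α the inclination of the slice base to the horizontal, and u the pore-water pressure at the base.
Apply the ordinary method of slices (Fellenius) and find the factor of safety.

FS = 1.28

Ordinary method of slices: FS = Σ[c'·Δl_i + (W_i cosα_i − u_i·Δl_i)·tanφ'] / Σ W_i sinα_i, with Δl_i = b_i / cosα_i.
Slice 1: Δl = 1.5/cos(-0.7°) = 1.500 m; N'_1 = 24·cos(-0.7°) − 6·1.500 = 15.0; c'Δl = 15.60; W sinα = -0.3
Slice 2: Δl = 3.1/cos8.2° = 3.132 m; N'_2 = 191·cos8.2° − 1·3.132 = 185.9; c'Δl = 32.57; W sinα = 27.2
Slice 3: Δl = 2.7/cos19.6° = 2.866 m; N'_3 = 294·cos19.6° − 8·2.866 = 254.0; c'Δl = 29.81; W sinα = 98.6
Slice 4: Δl = 1.7/cos28.9° = 1.942 m; N'_4 = 231·cos28.9° − 24·1.942 = 155.6; c'Δl = 20.19; W sinα = 111.6
Slice 5: Δl = 1.4/cos35.9° = 1.728 m; N'_5 = 177·cos35.9° − 23·1.728 = 103.6; c'Δl = 17.97; W sinα = 103.8
Slice 6: Δl = 2.0/cos44.4° = 2.799 m; N'_6 = 197·cos44.4° − 40·2.799 = 28.8; c'Δl = 29.11; W sinα = 137.8
Slice 7: Δl = 2.4/cos57.9° = 4.516 m; N'_7 = 109·cos57.9° − 3·4.516 = 44.4; c'Δl = 46.97; W sinα = 92.3
Σc'Δl = 192.2 kN/m; ΣN' = 787.4 kN/m; ΣW sinα = 571.2 kN/m
Resisting = 192.2 + 787.4·tan34.4° = 192.2 + 539.1 = 731.3 kN/m
FS = 731.3 / 571.2 = 1.280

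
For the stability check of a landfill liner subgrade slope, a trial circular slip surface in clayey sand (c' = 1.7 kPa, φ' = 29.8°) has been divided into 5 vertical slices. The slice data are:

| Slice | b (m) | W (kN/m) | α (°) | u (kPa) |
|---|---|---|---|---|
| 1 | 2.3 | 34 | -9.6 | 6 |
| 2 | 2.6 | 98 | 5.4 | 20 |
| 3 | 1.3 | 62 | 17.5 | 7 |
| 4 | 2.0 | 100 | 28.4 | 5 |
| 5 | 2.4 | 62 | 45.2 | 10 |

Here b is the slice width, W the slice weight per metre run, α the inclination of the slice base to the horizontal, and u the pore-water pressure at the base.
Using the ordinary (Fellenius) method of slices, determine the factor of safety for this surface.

Ordinary method of slices: FS = Σ[c'·Δl_i + (W_i cosα_i − u_i·Δl_i)·tanφ'] / Σ W_i sinα_i, with Δl_i = b_i / cosα_i.
Slice 1: Δl = 2.3/cos(-9.6°) = 2.333 m; N'_1 = 34·cos(-9.6°) − 6·2.333 = 19.5; c'Δl = 3.97; W sinα = -5.7
Slice 2: Δl = 2.6/cos5.4° = 2.612 m; N'_2 = 98·cos5.4° − 20·2.612 = 45.3; c'Δl = 4.44; W sinα = 9.2
Slice 3: Δl = 1.3/cos17.5° = 1.363 m; N'_3 = 62·cos17.5° − 7·1.363 = 49.6; c'Δl = 2.32; W sinα = 18.6
Slice 4: Δl = 2.0/cos28.4° = 2.274 m; N'_4 = 100·cos28.4° − 5·2.274 = 76.6; c'Δl = 3.87; W sinα = 47.6
Slice 5: Δl = 2.4/cos45.2° = 3.406 m; N'_5 = 62·cos45.2° − 10·3.406 = 9.6; c'Δl = 5.79; W sinα = 44.0
Σc'Δl = 20.4 kN/m; ΣN' = 200.7 kN/m; ΣW sinα = 113.8 kN/m
Resisting = 20.4 + 200.7·tan29.8° = 20.4 + 114.9 = 135.3 kN/m
FS = 135.3 / 113.8 = 1.189

FS = 1.19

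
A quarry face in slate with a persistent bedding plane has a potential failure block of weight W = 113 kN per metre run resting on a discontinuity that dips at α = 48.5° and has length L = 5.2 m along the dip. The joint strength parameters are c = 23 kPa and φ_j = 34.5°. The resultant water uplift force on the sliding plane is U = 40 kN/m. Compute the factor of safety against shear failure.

FS = 1.70

Resolving the block weight along and normal to the plane and applying the Mohr–Coulomb strength on the joint:
N' = W cosα − U = 113·cos48.5° − 40 = 34.9 kN/m
Driving force T = W sinα = 113·sin48.5° = 84.6 kN/m
Resisting force R = c·L + N'·tanφ_j = 23·5.2 + 34.9·tan34.5° = 119.6 + 24.0 = 143.6 kN/m
FS = R / T = 143.6 / 84.6 = 1.696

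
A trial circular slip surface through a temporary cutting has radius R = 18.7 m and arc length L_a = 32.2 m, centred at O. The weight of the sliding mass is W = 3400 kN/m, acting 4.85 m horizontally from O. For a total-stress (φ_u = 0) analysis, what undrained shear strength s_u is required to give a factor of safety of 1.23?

FS = s_u·L_a·R / (W·d), so s_u = FS·W·d / (L_a·R).
s_u = 1.23·3400·4.85 / (32.20·18.7) = 20282.7 / 602.14 = 33.68 kPa

s_u = 33.7 kPa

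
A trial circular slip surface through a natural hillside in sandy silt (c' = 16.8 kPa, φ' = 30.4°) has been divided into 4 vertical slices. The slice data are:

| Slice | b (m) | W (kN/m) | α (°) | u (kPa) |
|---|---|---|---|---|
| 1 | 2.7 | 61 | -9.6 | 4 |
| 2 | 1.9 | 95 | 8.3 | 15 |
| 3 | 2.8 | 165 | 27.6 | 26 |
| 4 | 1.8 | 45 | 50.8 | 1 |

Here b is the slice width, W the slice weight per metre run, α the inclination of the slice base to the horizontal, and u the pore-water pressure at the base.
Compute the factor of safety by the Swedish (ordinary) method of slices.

FS = 2.60

Ordinary method of slices: FS = Σ[c'·Δl_i + (W_i cosα_i − u_i·Δl_i)·tanφ'] / Σ W_i sinα_i, with Δl_i = b_i / cosα_i.
Slice 1: Δl = 2.7/cos(-9.6°) = 2.738 m; N'_1 = 61·cos(-9.6°) − 4·2.738 = 49.2; c'Δl = 46.00; W sinα = -10.2
Slice 2: Δl = 1.9/cos8.3° = 1.920 m; N'_2 = 95·cos8.3° − 15·1.920 = 65.2; c'Δl = 32.26; W sinα = 13.7
Slice 3: Δl = 2.8/cos27.6° = 3.160 m; N'_3 = 165·cos27.6° − 26·3.160 = 64.1; c'Δl = 53.08; W sinα = 76.4
Slice 4: Δl = 1.8/cos50.8° = 2.848 m; N'_4 = 45·cos50.8° − 1·2.848 = 25.6; c'Δl = 47.85; W sinα = 34.9
Σc'Δl = 179.2 kN/m; ΣN' = 204.1 kN/m; ΣW sinα = 114.9 kN/m
Resisting = 179.2 + 204.1·tan30.4° = 179.2 + 119.7 = 298.9 kN/m
FS = 298.9 / 114.9 = 2.602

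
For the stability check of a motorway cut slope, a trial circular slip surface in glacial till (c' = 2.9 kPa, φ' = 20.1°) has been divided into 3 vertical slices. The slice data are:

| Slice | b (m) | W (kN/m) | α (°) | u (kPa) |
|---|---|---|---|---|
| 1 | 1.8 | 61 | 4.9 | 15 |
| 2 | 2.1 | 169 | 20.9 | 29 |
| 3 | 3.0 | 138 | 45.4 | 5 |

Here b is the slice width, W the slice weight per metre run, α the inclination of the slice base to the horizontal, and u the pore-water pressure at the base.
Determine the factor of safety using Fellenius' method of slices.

FS = 0.60

Ordinary method of slices: FS = Σ[c'·Δl_i + (W_i cosα_i − u_i·Δl_i)·tanφ'] / Σ W_i sinα_i, with Δl_i = b_i / cosα_i.
Slice 1: Δl = 1.8/cos4.9° = 1.807 m; N'_1 = 61·cos4.9° − 15·1.807 = 33.7; c'Δl = 5.24; W sinα = 5.2
Slice 2: Δl = 2.1/cos20.9° = 2.248 m; N'_2 = 169·cos20.9° − 29·2.248 = 92.7; c'Δl = 6.52; W sinα = 60.3
Slice 3: Δl = 3.0/cos45.4° = 4.273 m; N'_3 = 138·cos45.4° − 5·4.273 = 75.5; c'Δl = 12.39; W sinα = 98.3
Σc'Δl = 24.1 kN/m; ΣN' = 201.9 kN/m; ΣW sinα = 163.8 kN/m
Resisting = 24.1 + 201.9·tan20.1° = 24.1 + 73.9 = 98.0 kN/m
FS = 98.0 / 163.8 = 0.599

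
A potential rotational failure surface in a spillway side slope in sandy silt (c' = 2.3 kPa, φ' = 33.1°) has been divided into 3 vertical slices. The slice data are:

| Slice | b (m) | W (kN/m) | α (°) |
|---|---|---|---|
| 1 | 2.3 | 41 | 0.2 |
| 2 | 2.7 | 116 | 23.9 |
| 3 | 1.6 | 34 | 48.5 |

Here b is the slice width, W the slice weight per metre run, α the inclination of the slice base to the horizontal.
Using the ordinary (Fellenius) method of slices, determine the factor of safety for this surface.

FS = 1.77

Ordinary method of slices: FS = Σ[c'·Δl_i + (W_i cosα_i)·tanφ'] / Σ W_i sinα_i, with Δl_i = b_i / cosα_i.
Slice 1: Δl = 2.3/cos0.2° = 2.300 m; N'_1 = 41·cos0.2° = 41.0; c'Δl = 5.29; W sinα = 0.1
Slice 2: Δl = 2.7/cos23.9° = 2.953 m; N'_2 = 116·cos23.9° = 106.1; c'Δl = 6.79; W sinα = 47.0
Slice 3: Δl = 1.6/cos48.5° = 2.415 m; N'_3 = 34·cos48.5° = 22.5; c'Δl = 5.55; W sinα = 25.5
Σc'Δl = 17.6 kN/m; ΣN' = 169.6 kN/m; ΣW sinα = 72.6 kN/m
Resisting = 17.6 + 169.6·tan33.1° = 17.6 + 110.5 = 128.2 kN/m
FS = 128.2 / 72.6 = 1.766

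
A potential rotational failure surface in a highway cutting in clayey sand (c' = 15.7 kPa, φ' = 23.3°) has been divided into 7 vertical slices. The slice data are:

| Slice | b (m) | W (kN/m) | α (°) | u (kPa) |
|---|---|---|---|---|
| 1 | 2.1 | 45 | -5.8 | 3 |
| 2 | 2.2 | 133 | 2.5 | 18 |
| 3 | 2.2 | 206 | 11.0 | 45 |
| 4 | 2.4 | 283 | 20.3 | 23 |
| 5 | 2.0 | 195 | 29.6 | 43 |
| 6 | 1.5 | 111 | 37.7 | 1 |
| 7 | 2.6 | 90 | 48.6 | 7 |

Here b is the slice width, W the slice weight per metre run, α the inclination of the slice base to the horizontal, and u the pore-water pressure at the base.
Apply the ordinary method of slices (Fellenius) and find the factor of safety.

FS = 1.46

Ordinary method of slices: FS = Σ[c'·Δl_i + (W_i cosα_i − u_i·Δl_i)·tanφ'] / Σ W_i sinα_i, with Δl_i = b_i / cosα_i.
Slice 1: Δl = 2.1/cos(-5.8°) = 2.111 m; N'_1 = 45·cos(-5.8°) − 3·2.111 = 38.4; c'Δl = 33.14; W sinα = -4.5
Slice 2: Δl = 2.2/cos2.5° = 2.202 m; N'_2 = 133·cos2.5° − 18·2.202 = 93.2; c'Δl = 34.57; W sinα = 5.8
Slice 3: Δl = 2.2/cos11.0° = 2.241 m; N'_3 = 206·cos11.0° − 45·2.241 = 101.4; c'Δl = 35.19; W sinα = 39.3
Slice 4: Δl = 2.4/cos20.3° = 2.559 m; N'_4 = 283·cos20.3° − 23·2.559 = 206.6; c'Δl = 40.18; W sinα = 98.2
Slice 5: Δl = 2.0/cos29.6° = 2.300 m; N'_5 = 195·cos29.6° − 43·2.300 = 70.6; c'Δl = 36.11; W sinα = 96.3
Slice 6: Δl = 1.5/cos37.7° = 1.896 m; N'_6 = 111·cos37.7° − 1·1.896 = 85.9; c'Δl = 29.76; W sinα = 67.9
Slice 7: Δl = 2.6/cos48.6° = 3.932 m; N'_7 = 90·cos48.6° − 7·3.932 = 32.0; c'Δl = 61.73; W sinα = 67.5
Σc'Δl = 270.7 kN/m; ΣN' = 628.2 kN/m; ΣW sinα = 370.5 kN/m
Resisting = 270.7 + 628.2·tan23.3° = 270.7 + 270.5 = 541.2 kN/m
FS = 541.2 / 370.5 = 1.461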